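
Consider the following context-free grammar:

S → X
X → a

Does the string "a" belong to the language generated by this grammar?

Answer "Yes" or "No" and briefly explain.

Yes - a valid derivation exists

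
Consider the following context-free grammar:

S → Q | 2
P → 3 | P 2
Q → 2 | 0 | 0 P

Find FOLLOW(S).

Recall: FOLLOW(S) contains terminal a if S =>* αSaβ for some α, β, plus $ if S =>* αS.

We compute FOLLOW(S) using the standard algorithm.
FOLLOW(S) starts with {$}.
FIRST(P) = {3}
FIRST(Q) = {0, 2}
FIRST(S) = {0, 2}
FOLLOW(P) = {$, 2}
FOLLOW(Q) = {$}
FOLLOW(S) = {$}
Therefore, FOLLOW(S) = {$}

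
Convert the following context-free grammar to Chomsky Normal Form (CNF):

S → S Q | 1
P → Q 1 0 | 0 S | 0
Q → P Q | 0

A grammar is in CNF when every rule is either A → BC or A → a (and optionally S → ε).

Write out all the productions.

S → 1; T1 → 1; T0 → 0; P → 0; Q → 0; S → S Q; P → Q X0; X0 → T1 T0; P → T0 S; Q → P Q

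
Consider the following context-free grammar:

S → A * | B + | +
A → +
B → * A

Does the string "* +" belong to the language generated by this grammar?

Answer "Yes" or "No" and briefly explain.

No - no valid derivation exists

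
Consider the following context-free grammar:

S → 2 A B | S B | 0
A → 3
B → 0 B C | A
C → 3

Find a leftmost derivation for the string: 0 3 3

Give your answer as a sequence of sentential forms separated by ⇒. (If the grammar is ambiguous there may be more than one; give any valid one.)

S ⇒ S B ⇒ S B B ⇒ 0 B B ⇒ 0 A B ⇒ 0 3 B ⇒ 0 3 A ⇒ 0 3 3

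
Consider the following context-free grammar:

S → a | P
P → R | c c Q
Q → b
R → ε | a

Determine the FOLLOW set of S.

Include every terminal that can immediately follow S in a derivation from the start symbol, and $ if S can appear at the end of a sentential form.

We compute FOLLOW(S) using the standard algorithm.
FOLLOW(S) starts with {$}.
FIRST(P) = {a, c, ε}
FIRST(Q) = {b}
FIRST(R) = {a, ε}
FIRST(S) = {a, c, ε}
FOLLOW(P) = {$}
FOLLOW(Q) = {$}
FOLLOW(R) = {$}
FOLLOW(S) = {$}
Therefore, FOLLOW(S) = {$}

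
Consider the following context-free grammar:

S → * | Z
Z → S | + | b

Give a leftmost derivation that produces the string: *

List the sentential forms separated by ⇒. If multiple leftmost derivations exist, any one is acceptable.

S ⇒ Z ⇒ S ⇒ *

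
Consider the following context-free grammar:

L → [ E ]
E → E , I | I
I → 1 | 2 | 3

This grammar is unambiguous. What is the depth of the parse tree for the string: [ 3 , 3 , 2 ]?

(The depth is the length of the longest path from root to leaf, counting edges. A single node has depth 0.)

5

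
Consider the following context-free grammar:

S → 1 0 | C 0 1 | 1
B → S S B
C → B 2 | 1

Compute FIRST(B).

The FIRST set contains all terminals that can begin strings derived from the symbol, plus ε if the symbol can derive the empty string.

We compute FIRST(B) using the standard algorithm.
FIRST(B) = {1}
FIRST(C) = {1}
FIRST(S) = {1}
Therefore, FIRST(B) = {1}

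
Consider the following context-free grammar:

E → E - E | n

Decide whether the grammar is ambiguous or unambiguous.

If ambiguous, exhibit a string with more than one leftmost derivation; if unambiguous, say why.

Ambiguous - the string 'n - n - n - n - n' has two distinct leftmost derivations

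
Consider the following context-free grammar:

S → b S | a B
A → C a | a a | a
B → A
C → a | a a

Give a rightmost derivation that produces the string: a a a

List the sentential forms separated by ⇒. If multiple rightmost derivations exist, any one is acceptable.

S ⇒ a B ⇒ a A ⇒ a a a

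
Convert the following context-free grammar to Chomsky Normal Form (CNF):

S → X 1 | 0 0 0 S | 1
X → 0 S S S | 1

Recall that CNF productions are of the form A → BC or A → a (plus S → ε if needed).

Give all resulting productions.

T1 → 1; T0 → 0; S → 1; X → 1; S → X T1; S → T0 X0; X0 → T0 X1; X1 → T0 S; X → T0 X2; X2 → S X3; X3 → S S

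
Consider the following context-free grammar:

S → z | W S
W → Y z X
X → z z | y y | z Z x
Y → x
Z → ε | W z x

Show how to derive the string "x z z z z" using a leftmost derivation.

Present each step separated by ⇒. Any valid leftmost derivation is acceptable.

S ⇒ W S ⇒ Y z X S ⇒ x z X S ⇒ x z z z S ⇒ x z z z z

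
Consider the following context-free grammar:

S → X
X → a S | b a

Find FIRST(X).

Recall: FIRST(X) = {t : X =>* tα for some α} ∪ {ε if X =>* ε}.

We compute FIRST(X) using the standard algorithm.
FIRST(S) = {a, b}
FIRST(X) = {a, b}
Therefore, FIRST(X) = {a, b}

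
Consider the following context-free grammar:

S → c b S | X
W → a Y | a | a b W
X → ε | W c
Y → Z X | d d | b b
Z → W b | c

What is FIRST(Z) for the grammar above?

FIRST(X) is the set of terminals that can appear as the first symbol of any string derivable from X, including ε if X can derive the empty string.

We compute FIRST(Z) using the standard algorithm.
FIRST(S) = {a, c, ε}
FIRST(W) = {a}
FIRST(X) = {a, ε}
FIRST(Y) = {a, b, c, d}
FIRST(Z) = {a, c}
Therefore, FIRST(Z) = {a, c}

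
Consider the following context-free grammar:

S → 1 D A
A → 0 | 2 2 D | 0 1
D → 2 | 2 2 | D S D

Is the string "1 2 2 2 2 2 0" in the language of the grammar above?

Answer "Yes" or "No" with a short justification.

No - no valid derivation exists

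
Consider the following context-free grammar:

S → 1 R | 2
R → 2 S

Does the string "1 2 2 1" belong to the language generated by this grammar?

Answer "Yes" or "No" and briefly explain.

No - no valid derivation exists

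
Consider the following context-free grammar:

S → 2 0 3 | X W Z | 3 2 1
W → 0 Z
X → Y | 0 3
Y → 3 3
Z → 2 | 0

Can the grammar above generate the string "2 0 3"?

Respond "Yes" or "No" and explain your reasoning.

Yes - a valid derivation exists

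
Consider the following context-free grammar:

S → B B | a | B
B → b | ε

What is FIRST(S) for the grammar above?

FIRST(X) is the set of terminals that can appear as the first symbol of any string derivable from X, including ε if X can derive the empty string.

We compute FIRST(S) using the standard algorithm.
FIRST(B) = {b, ε}
FIRST(S) = {a, b, ε}
Therefore, FIRST(S) = {a, b, ε}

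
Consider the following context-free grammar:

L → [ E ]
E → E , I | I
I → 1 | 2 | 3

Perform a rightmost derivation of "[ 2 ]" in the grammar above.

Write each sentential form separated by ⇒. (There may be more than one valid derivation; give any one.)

L ⇒ [ E ] ⇒ [ I ] ⇒ [ 2 ]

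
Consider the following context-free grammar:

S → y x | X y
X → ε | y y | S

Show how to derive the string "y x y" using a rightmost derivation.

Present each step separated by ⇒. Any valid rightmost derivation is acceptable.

S ⇒ X y ⇒ S y ⇒ y x y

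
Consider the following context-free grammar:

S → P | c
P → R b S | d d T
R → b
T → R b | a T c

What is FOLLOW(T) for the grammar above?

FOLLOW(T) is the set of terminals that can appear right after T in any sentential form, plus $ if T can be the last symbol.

We compute FOLLOW(T) using the standard algorithm.
FOLLOW(S) starts with {$}.
FIRST(P) = {b, d}
FIRST(R) = {b}
FIRST(S) = {b, c, d}
FIRST(T) = {a, b}
FOLLOW(P) = {$}
FOLLOW(R) = {b}
FOLLOW(S) = {$}
FOLLOW(T) = {$, c}
Therefore, FOLLOW(T) = {$, c}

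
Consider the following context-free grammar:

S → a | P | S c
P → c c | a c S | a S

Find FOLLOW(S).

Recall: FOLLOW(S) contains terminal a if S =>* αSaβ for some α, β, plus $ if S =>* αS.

We compute FOLLOW(S) using the standard algorithm.
FOLLOW(S) starts with {$}.
FIRST(P) = {a, c}
FIRST(S) = {a, c}
FOLLOW(P) = {$, c}
FOLLOW(S) = {$, c}
Therefore, FOLLOW(S) = {$, c}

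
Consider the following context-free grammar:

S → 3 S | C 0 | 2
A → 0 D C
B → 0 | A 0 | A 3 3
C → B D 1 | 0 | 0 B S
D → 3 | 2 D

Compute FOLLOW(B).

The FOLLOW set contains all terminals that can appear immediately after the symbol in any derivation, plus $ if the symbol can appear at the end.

We compute FOLLOW(B) using the standard algorithm.
FOLLOW(S) starts with {$}.
FIRST(A) = {0}
FIRST(B) = {0}
FIRST(C) = {0}
FIRST(D) = {2, 3}
FIRST(S) = {0, 2, 3}
FOLLOW(A) = {0, 3}
FOLLOW(B) = {0, 2, 3}
FOLLOW(C) = {0, 3}
FOLLOW(D) = {0, 1}
FOLLOW(S) = {$, 0, 3}
Therefore, FOLLOW(B) = {0, 2, 3}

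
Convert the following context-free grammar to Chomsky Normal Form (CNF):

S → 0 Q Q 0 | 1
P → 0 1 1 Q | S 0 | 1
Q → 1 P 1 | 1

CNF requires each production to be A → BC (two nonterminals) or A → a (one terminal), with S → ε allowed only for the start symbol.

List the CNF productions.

T0 → 0; S → 1; T1 → 1; P → 1; Q → 1; S → T0 X0; X0 → Q X1; X1 → Q T0; P → T0 X2; X2 → T1 X3; X3 → T1 Q; P → S T0; Q → T1 X4; X4 → P T1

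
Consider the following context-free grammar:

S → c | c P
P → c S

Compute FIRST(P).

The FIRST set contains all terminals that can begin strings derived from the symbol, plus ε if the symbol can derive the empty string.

We compute FIRST(P) using the standard algorithm.
FIRST(P) = {c}
FIRST(S) = {c}
Therefore, FIRST(P) = {c}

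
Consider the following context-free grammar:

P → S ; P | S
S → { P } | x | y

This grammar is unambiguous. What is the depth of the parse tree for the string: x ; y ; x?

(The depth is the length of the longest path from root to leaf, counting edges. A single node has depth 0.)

4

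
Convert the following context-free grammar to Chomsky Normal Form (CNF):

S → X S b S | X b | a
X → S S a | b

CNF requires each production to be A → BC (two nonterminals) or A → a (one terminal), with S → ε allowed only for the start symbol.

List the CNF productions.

TB → b; S → a; TA → a; X → b; S → X X0; X0 → S X1; X1 → TB S; S → X TB; X → S X2; X2 → S TA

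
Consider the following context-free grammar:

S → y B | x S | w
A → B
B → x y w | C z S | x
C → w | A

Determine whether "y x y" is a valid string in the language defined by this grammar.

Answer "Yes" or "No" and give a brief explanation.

No - no valid derivation exists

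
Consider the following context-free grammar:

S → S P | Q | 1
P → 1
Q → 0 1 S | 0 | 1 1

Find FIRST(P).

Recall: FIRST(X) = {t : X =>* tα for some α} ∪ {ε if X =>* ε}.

We compute FIRST(P) using the standard algorithm.
FIRST(P) = {1}
FIRST(Q) = {0, 1}
FIRST(S) = {0, 1}
Therefore, FIRST(P) = {1}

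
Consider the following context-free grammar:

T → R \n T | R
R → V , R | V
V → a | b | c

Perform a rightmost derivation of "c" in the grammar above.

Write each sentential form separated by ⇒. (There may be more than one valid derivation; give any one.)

T ⇒ R ⇒ V ⇒ c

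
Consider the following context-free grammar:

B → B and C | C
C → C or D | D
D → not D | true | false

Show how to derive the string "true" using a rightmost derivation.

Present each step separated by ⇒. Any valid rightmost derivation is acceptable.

B ⇒ C ⇒ D ⇒ true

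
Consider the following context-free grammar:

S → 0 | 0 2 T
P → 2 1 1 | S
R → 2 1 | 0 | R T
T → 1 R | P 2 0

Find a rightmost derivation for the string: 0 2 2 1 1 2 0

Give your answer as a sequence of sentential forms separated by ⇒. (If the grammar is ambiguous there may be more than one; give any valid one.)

S ⇒ 0 2 T ⇒ 0 2 P 2 0 ⇒ 0 2 2 1 1 2 0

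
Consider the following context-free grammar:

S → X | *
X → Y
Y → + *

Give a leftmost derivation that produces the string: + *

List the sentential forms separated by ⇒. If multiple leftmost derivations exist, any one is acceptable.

S ⇒ X ⇒ Y ⇒ + *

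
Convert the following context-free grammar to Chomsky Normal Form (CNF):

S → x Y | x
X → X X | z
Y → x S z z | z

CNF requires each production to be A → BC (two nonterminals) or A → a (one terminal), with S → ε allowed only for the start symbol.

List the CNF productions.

TX → x; S → x; X → z; TZ → z; Y → z; S → TX Y; X → X X; Y → TX X0; X0 → S X1; X1 → TZ TZ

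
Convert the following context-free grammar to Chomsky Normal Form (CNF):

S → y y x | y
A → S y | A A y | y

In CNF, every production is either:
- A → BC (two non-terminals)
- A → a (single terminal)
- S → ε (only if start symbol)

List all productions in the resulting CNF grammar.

TY → y; TX → x; S → y; A → y; S → TY X0; X0 → TY TX; A → S TY; A → A X1; X1 → A TY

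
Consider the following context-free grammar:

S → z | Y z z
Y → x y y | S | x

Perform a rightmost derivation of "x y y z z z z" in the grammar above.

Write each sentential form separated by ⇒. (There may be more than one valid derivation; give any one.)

S ⇒ Y z z ⇒ S z z ⇒ Y z z z z ⇒ x y y z z z z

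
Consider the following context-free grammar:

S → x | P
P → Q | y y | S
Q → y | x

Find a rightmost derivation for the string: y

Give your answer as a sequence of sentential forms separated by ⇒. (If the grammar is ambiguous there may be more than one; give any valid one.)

S ⇒ P ⇒ Q ⇒ y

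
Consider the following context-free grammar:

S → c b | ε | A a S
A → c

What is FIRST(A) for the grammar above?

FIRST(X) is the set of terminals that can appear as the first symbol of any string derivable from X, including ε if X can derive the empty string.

We compute FIRST(A) using the standard algorithm.
FIRST(A) = {c}
FIRST(S) = {c, ε}
Therefore, FIRST(A) = {c}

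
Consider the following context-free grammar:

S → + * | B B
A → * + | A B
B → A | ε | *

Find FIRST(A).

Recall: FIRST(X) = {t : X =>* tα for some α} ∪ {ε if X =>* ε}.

We compute FIRST(A) using the standard algorithm.
FIRST(A) = {*}
FIRST(B) = {*, ε}
FIRST(S) = {*, +, ε}
Therefore, FIRST(A) = {*}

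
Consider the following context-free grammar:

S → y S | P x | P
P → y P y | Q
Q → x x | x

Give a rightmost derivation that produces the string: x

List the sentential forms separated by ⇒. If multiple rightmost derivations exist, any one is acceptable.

S ⇒ P ⇒ Q ⇒ x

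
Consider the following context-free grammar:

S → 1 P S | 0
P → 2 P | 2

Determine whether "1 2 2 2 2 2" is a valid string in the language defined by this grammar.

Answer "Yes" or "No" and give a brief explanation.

No - no valid derivation exists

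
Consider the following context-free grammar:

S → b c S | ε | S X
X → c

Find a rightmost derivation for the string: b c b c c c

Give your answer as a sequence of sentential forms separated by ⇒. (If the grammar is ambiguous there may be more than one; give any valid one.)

S ⇒ b c S ⇒ b c b c S ⇒ b c b c S X ⇒ b c b c S c ⇒ b c b c S X c ⇒ b c b c S c c ⇒ b c b c c c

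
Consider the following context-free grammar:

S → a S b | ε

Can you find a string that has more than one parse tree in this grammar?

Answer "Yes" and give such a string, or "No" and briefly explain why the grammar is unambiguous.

No - the grammar is unambiguous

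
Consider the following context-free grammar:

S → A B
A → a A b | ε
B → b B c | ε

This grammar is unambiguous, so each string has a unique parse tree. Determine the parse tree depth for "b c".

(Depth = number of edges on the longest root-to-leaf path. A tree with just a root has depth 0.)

3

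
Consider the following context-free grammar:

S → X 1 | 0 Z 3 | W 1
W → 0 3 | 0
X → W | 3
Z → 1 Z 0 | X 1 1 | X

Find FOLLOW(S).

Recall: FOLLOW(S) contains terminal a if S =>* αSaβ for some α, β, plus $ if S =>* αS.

We compute FOLLOW(S) using the standard algorithm.
FOLLOW(S) starts with {$}.
FIRST(S) = {0, 3}
FIRST(W) = {0}
FIRST(X) = {0, 3}
FIRST(Z) = {0, 1, 3}
FOLLOW(S) = {$}
FOLLOW(W) = {0, 1, 3}
FOLLOW(X) = {0, 1, 3}
FOLLOW(Z) = {0, 3}
Therefore, FOLLOW(S) = {$}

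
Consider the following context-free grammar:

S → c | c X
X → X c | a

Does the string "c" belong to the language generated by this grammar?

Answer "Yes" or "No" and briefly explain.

Yes - a valid derivation exists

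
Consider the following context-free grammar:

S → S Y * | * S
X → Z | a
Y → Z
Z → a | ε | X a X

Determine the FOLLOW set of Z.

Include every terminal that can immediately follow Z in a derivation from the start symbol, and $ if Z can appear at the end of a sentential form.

We compute FOLLOW(Z) using the standard algorithm.
FOLLOW(S) starts with {$}.
FIRST(S) = {*}
FIRST(X) = {a, ε}
FIRST(Y) = {a, ε}
FIRST(Z) = {a, ε}
FOLLOW(S) = {$, *, a}
FOLLOW(X) = {*, a}
FOLLOW(Y) = {*}
FOLLOW(Z) = {*, a}
Therefore, FOLLOW(Z) = {*, a}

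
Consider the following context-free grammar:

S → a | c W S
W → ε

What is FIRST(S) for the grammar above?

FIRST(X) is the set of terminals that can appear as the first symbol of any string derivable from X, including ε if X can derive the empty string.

We compute FIRST(S) using the standard algorithm.
FIRST(S) = {a, c}
FIRST(W) = {ε}
Therefore, FIRST(S) = {a, c}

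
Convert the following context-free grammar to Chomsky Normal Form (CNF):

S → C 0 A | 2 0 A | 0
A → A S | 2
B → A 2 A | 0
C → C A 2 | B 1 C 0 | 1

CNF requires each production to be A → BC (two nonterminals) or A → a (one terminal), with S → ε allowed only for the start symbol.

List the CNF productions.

T0 → 0; T2 → 2; S → 0; A → 2; B → 0; T1 → 1; C → 1; S → C X0; X0 → T0 A; S → T2 X1; X1 → T0 A; A → A S; B → A X2; X2 → T2 A; C → C X3; X3 → A T2; C → B X4; X4 → T1 X5; X5 → C T0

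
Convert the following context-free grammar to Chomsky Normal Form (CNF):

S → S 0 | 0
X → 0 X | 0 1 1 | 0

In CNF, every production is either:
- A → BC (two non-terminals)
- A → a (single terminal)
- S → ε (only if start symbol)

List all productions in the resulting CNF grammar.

T0 → 0; S → 0; T1 → 1; X → 0; S → S T0; X → T0 X; X → T0 X0; X0 → T1 T1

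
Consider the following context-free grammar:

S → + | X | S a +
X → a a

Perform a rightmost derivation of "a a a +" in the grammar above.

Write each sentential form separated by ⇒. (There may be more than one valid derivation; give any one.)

S ⇒ S a + ⇒ X a + ⇒ a a a +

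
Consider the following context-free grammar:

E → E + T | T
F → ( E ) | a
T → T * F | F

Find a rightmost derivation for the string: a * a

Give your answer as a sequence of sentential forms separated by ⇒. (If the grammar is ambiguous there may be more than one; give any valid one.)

E ⇒ T ⇒ T * F ⇒ T * a ⇒ F * a ⇒ a * a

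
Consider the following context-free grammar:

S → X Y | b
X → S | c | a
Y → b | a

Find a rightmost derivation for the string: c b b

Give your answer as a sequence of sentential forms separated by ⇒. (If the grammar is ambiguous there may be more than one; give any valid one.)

S ⇒ X Y ⇒ X b ⇒ S b ⇒ X Y b ⇒ X b b ⇒ c b b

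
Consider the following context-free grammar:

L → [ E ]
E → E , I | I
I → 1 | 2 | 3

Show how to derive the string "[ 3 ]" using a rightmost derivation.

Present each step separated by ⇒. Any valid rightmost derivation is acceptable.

L ⇒ [ E ] ⇒ [ I ] ⇒ [ 3 ]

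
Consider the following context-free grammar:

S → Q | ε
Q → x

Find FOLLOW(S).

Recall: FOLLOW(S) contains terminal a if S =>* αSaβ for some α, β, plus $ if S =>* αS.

We compute FOLLOW(S) using the standard algorithm.
FOLLOW(S) starts with {$}.
FIRST(Q) = {x}
FIRST(S) = {x, ε}
FOLLOW(Q) = {$}
FOLLOW(S) = {$}
Therefore, FOLLOW(S) = {$}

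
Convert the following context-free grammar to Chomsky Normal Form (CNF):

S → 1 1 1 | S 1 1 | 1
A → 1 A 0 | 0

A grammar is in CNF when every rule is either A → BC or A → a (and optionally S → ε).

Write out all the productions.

T1 → 1; S → 1; T0 → 0; A → 0; S → T1 X0; X0 → T1 T1; S → S X1; X1 → T1 T1; A → T1 X2; X2 → A T0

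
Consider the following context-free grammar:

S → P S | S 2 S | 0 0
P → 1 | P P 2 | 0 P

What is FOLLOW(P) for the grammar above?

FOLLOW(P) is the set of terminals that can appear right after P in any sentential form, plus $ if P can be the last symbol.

We compute FOLLOW(P) using the standard algorithm.
FOLLOW(S) starts with {$}.
FIRST(P) = {0, 1}
FIRST(S) = {0, 1}
FOLLOW(P) = {0, 1, 2}
FOLLOW(S) = {$, 2}
Therefore, FOLLOW(P) = {0, 1, 2}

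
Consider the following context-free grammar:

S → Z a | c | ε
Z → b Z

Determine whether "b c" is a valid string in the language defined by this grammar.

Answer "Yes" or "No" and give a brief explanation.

No - no valid derivation exists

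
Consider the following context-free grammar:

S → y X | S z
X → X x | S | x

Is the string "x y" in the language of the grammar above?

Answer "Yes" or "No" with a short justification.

No - no valid derivation exists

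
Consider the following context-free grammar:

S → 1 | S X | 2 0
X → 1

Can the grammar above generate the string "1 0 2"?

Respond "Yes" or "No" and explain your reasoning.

No - no valid derivation exists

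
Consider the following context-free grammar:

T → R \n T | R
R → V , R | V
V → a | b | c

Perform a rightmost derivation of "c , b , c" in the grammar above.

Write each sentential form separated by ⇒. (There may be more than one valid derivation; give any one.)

T ⇒ R ⇒ V , R ⇒ V , V , R ⇒ V , V , V ⇒ V , V , c ⇒ V , b , c ⇒ c , b , c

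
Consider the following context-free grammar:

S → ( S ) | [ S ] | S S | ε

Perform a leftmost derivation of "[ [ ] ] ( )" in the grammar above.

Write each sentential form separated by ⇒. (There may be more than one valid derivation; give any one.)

S ⇒ S S ⇒ [ S ] S ⇒ [ [ S ] ] S ⇒ [ [ ] ] S ⇒ [ [ ] ] ( S ) ⇒ [ [ ] ] ( )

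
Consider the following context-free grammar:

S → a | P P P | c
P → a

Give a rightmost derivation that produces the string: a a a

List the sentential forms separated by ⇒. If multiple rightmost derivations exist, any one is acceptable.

S ⇒ P P P ⇒ P P a ⇒ P a a ⇒ a a a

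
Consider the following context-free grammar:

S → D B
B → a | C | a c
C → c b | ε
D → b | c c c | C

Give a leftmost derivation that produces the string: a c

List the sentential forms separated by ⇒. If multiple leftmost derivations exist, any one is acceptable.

S ⇒ D B ⇒ C B ⇒ B ⇒ a c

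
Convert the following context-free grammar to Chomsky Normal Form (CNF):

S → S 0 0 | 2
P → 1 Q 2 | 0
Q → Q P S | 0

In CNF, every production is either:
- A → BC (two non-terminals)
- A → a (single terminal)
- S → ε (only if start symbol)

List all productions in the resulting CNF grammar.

T0 → 0; S → 2; T1 → 1; T2 → 2; P → 0; Q → 0; S → S X0; X0 → T0 T0; P → T1 X1; X1 → Q T2; Q → Q X2; X2 → P S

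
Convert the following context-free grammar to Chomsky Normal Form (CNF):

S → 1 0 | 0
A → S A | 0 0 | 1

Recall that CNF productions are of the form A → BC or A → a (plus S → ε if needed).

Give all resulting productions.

T1 → 1; T0 → 0; S → 0; A → 1; S → T1 T0; A → S A; A → T0 T0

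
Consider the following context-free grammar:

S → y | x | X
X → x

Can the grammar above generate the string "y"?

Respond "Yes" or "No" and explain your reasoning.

Yes - a valid derivation exists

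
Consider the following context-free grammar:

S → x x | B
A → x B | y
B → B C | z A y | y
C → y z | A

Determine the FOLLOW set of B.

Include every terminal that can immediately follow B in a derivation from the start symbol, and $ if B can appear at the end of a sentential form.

We compute FOLLOW(B) using the standard algorithm.
FOLLOW(S) starts with {$}.
FIRST(A) = {x, y}
FIRST(B) = {y, z}
FIRST(C) = {x, y}
FIRST(S) = {x, y, z}
FOLLOW(A) = {$, x, y}
FOLLOW(B) = {$, x, y}
FOLLOW(C) = {$, x, y}
FOLLOW(S) = {$}
Therefore, FOLLOW(B) = {$, x, y}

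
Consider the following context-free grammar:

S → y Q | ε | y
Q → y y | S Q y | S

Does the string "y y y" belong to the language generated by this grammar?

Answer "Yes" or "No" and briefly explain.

Yes - a valid derivation exists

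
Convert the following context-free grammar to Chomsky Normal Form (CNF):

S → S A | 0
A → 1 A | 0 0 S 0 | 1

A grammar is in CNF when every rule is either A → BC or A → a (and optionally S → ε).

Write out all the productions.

S → 0; T1 → 1; T0 → 0; A → 1; S → S A; A → T1 A; A → T0 X0; X0 → T0 X1; X1 → S T0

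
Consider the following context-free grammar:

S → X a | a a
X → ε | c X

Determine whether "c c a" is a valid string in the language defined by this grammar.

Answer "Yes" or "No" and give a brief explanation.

Yes - a valid derivation exists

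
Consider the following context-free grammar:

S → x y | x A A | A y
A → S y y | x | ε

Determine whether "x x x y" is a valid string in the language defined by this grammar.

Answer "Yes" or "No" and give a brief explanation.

No - no valid derivation exists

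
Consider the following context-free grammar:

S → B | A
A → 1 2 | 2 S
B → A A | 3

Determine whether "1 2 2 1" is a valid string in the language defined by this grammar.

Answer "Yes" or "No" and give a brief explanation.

No - no valid derivation exists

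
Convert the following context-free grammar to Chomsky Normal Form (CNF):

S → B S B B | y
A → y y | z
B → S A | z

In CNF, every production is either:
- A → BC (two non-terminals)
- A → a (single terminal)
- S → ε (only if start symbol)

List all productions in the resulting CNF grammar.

S → y; TY → y; A → z; B → z; S → B X0; X0 → S X1; X1 → B B; A → TY TY; B → S A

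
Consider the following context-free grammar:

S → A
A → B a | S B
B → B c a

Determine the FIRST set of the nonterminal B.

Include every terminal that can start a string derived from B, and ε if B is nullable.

We compute FIRST(B) using the standard algorithm.
FIRST(A) = {}
FIRST(B) = {}
FIRST(S) = {}
Therefore, FIRST(B) = {}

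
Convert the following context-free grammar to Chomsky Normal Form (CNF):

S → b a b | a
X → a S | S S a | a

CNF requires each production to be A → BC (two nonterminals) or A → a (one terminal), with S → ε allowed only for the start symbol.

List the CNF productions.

TB → b; TA → a; S → a; X → a; S → TB X0; X0 → TA TB; X → TA S; X → S X1; X1 → S TA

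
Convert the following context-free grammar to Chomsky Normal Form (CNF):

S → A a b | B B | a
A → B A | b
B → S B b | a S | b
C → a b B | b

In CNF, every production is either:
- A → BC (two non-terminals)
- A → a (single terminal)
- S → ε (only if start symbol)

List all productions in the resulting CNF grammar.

TA → a; TB → b; S → a; A → b; B → b; C → b; S → A X0; X0 → TA TB; S → B B; A → B A; B → S X1; X1 → B TB; B → TA S; C → TA X2; X2 → TB B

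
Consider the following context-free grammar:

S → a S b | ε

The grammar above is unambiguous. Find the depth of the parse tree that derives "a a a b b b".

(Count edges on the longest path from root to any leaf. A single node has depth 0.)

4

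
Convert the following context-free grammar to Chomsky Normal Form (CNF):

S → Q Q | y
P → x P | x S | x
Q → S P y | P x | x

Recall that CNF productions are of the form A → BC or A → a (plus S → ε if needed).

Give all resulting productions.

S → y; TX → x; P → x; TY → y; Q → x; S → Q Q; P → TX P; P → TX S; Q → S X0; X0 → P TY; Q → P TX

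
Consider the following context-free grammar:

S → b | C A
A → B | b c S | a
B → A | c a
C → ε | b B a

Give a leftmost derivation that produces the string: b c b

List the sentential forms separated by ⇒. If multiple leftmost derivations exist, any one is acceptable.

S ⇒ C A ⇒ A ⇒ b c S ⇒ b c b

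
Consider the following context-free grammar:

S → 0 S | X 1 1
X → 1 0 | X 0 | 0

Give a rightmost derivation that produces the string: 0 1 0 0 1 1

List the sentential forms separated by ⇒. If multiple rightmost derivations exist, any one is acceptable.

S ⇒ 0 S ⇒ 0 X 1 1 ⇒ 0 X 0 1 1 ⇒ 0 1 0 0 1 1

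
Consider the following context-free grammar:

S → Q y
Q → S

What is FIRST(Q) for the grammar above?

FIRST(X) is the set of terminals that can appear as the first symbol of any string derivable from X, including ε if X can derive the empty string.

We compute FIRST(Q) using the standard algorithm.
FIRST(Q) = {}
FIRST(S) = {}
Therefore, FIRST(Q) = {}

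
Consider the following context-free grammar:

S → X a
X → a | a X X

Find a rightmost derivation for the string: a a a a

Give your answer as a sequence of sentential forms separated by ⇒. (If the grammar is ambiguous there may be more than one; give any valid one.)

S ⇒ X a ⇒ a X X a ⇒ a X a a ⇒ a a a a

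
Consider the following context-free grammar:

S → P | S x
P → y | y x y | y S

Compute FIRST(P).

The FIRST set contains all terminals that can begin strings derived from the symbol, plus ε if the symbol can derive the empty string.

We compute FIRST(P) using the standard algorithm.
FIRST(P) = {y}
FIRST(S) = {y}
Therefore, FIRST(P) = {y}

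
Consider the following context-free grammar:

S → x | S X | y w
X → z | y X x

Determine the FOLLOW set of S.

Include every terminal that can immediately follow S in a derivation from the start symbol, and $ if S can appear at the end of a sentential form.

We compute FOLLOW(S) using the standard algorithm.
FOLLOW(S) starts with {$}.
FIRST(S) = {x, y}
FIRST(X) = {y, z}
FOLLOW(S) = {$, y, z}
FOLLOW(X) = {$, x, y, z}
Therefore, FOLLOW(S) = {$, y, z}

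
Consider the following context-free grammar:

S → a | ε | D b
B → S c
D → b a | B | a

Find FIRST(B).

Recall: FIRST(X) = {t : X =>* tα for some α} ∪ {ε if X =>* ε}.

We compute FIRST(B) using the standard algorithm.
FIRST(B) = {a, b, c}
FIRST(D) = {a, b, c}
FIRST(S) = {a, b, c, ε}
Therefore, FIRST(B) = {a, b, c}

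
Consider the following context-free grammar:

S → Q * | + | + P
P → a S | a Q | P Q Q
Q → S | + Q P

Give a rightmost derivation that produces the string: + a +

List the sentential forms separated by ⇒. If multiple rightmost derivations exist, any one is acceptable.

S ⇒ + P ⇒ + a S ⇒ + a +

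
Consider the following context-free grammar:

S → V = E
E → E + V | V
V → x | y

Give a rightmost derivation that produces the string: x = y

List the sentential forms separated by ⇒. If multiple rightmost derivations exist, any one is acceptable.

S ⇒ V = E ⇒ V = V ⇒ V = y ⇒ x = y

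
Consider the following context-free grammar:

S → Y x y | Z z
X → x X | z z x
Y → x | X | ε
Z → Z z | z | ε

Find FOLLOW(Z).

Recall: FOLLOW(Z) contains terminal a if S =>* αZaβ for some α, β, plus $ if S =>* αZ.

We compute FOLLOW(Z) using the standard algorithm.
FOLLOW(S) starts with {$}.
FIRST(S) = {x, z}
FIRST(X) = {x, z}
FIRST(Y) = {x, z, ε}
FIRST(Z) = {z, ε}
FOLLOW(S) = {$}
FOLLOW(X) = {x}
FOLLOW(Y) = {x}
FOLLOW(Z) = {z}
Therefore, FOLLOW(Z) = {z}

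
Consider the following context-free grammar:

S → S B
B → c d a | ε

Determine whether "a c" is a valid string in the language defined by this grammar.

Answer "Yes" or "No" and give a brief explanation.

No - no valid derivation exists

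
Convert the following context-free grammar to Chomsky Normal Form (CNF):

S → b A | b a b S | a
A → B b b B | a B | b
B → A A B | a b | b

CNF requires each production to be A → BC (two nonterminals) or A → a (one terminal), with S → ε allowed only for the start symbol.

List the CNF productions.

TB → b; TA → a; S → a; A → b; B → b; S → TB A; S → TB X0; X0 → TA X1; X1 → TB S; A → B X2; X2 → TB X3; X3 → TB B; A → TA B; B → A X4; X4 → A B; B → TA TB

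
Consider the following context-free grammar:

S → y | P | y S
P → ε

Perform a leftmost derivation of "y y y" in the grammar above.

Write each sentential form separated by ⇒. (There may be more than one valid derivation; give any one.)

S ⇒ y S ⇒ y y S ⇒ y y y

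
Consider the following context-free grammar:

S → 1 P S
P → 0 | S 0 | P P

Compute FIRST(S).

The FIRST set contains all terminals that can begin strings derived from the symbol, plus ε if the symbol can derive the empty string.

We compute FIRST(S) using the standard algorithm.
FIRST(P) = {0, 1}
FIRST(S) = {1}
Therefore, FIRST(S) = {1}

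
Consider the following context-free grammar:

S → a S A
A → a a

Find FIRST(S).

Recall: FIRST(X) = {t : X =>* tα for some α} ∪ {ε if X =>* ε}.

We compute FIRST(S) using the standard algorithm.
FIRST(A) = {a}
FIRST(S) = {a}
Therefore, FIRST(S) = {a}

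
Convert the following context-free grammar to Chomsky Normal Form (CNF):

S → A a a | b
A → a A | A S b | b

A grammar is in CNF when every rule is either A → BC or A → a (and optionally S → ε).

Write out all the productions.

TA → a; S → b; TB → b; A → b; S → A X0; X0 → TA TA; A → TA A; A → A X1; X1 → S TB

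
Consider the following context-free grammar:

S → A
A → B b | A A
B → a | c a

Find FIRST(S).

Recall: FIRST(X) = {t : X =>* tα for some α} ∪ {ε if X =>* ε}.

We compute FIRST(S) using the standard algorithm.
FIRST(A) = {a, c}
FIRST(B) = {a, c}
FIRST(S) = {a, c}
Therefore, FIRST(S) = {a, c}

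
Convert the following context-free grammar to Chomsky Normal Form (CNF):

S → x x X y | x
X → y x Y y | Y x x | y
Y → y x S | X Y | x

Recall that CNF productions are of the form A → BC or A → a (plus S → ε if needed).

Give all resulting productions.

TX → x; TY → y; S → x; X → y; Y → x; S → TX X0; X0 → TX X1; X1 → X TY; X → TY X2; X2 → TX X3; X3 → Y TY; X → Y X4; X4 → TX TX; Y → TY X5; X5 → TX S; Y → X Y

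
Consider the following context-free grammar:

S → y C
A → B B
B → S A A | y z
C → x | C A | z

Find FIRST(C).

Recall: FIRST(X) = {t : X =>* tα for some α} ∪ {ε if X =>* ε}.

We compute FIRST(C) using the standard algorithm.
FIRST(A) = {y}
FIRST(B) = {y}
FIRST(C) = {x, z}
FIRST(S) = {y}
Therefore, FIRST(C) = {x, z}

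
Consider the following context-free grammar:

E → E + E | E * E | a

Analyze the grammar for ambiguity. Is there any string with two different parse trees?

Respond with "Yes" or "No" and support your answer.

Yes - the string 'a * a * a * a' has two distinct parse trees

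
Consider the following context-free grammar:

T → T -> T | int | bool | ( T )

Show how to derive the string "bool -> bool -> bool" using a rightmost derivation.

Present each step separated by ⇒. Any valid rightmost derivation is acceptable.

T ⇒ T -> T ⇒ T -> T -> T ⇒ T -> T -> bool ⇒ T -> bool -> bool ⇒ bool -> bool -> bool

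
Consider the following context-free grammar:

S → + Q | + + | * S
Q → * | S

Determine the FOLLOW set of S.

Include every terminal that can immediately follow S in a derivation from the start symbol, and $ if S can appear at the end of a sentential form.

We compute FOLLOW(S) using the standard algorithm.
FOLLOW(S) starts with {$}.
FIRST(Q) = {*, +}
FIRST(S) = {*, +}
FOLLOW(Q) = {$}
FOLLOW(S) = {$}
Therefore, FOLLOW(S) = {$}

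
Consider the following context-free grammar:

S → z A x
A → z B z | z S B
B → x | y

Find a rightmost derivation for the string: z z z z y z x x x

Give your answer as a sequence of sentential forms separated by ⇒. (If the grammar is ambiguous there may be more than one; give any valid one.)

S ⇒ z A x ⇒ z z S B x ⇒ z z S x x ⇒ z z z A x x x ⇒ z z z z B z x x x ⇒ z z z z y z x x x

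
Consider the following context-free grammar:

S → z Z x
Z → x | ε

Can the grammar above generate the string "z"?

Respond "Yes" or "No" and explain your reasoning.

No - no valid derivation exists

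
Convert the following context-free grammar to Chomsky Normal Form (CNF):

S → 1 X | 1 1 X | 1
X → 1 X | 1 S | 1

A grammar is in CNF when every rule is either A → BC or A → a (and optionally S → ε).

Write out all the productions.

T1 → 1; S → 1; X → 1; S → T1 X; S → T1 X0; X0 → T1 X; X → T1 X; X → T1 S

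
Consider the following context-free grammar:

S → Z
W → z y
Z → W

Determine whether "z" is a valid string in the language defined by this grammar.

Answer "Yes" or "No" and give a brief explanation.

No - no valid derivation exists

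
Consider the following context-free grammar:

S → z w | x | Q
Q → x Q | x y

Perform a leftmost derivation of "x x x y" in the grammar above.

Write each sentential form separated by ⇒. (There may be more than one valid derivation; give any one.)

S ⇒ Q ⇒ x Q ⇒ x x Q ⇒ x x x y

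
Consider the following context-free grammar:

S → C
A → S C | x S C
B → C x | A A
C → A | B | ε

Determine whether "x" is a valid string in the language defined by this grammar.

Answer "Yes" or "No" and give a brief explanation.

Yes - a valid derivation exists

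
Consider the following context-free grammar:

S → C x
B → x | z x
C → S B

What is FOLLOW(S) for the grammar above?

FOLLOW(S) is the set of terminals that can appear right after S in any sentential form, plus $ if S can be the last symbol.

We compute FOLLOW(S) using the standard algorithm.
FOLLOW(S) starts with {$}.
FIRST(B) = {x, z}
FIRST(C) = {}
FIRST(S) = {}
FOLLOW(B) = {x}
FOLLOW(C) = {x}
FOLLOW(S) = {$, x, z}
Therefore, FOLLOW(S) = {$, x, z}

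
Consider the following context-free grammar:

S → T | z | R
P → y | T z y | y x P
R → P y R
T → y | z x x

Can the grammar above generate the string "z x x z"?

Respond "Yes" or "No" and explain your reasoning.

No - no valid derivation exists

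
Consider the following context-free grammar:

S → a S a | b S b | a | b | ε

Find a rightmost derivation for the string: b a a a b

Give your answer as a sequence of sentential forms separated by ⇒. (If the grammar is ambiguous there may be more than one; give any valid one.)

S ⇒ b S b ⇒ b a S a b ⇒ b a a a b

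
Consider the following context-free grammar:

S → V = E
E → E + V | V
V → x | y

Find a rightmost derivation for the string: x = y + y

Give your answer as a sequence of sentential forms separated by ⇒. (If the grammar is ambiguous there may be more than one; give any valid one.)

S ⇒ V = E ⇒ V = E + V ⇒ V = E + y ⇒ V = V + y ⇒ V = y + y ⇒ x = y + y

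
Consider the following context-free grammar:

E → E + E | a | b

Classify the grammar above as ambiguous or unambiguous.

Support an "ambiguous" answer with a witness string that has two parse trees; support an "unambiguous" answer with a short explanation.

Ambiguous - the string 'a + b + b + b + b' has two distinct parse trees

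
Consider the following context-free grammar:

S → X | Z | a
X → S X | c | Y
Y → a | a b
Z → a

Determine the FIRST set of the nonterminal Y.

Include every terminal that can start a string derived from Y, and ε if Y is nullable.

We compute FIRST(Y) using the standard algorithm.
FIRST(S) = {a, c}
FIRST(X) = {a, c}
FIRST(Y) = {a}
FIRST(Z) = {a}
Therefore, FIRST(Y) = {a}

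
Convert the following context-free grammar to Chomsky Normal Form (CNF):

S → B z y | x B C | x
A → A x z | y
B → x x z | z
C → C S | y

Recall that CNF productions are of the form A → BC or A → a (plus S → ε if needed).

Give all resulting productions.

TZ → z; TY → y; TX → x; S → x; A → y; B → z; C → y; S → B X0; X0 → TZ TY; S → TX X1; X1 → B C; A → A X2; X2 → TX TZ; B → TX X3; X3 → TX TZ; C → C S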